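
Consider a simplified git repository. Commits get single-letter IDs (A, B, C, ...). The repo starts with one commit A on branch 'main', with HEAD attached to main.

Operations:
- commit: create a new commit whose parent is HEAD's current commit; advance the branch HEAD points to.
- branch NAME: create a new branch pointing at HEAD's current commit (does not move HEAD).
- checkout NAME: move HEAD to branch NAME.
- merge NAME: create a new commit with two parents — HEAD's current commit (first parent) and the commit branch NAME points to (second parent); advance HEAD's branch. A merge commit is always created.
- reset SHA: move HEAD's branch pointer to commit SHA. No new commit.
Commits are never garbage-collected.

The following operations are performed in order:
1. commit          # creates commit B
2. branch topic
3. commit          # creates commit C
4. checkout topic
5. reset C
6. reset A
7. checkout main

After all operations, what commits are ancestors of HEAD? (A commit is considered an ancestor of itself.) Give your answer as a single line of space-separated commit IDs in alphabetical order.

Answer: A B C

Derivation:
After op 1 (commit): HEAD=main@B [main=B]
After op 2 (branch): HEAD=main@B [main=B topic=B]
After op 3 (commit): HEAD=main@C [main=C topic=B]
After op 4 (checkout): HEAD=topic@B [main=C topic=B]
After op 5 (reset): HEAD=topic@C [main=C topic=C]
After op 6 (reset): HEAD=topic@A [main=C topic=A]
After op 7 (checkout): HEAD=main@C [main=C topic=A]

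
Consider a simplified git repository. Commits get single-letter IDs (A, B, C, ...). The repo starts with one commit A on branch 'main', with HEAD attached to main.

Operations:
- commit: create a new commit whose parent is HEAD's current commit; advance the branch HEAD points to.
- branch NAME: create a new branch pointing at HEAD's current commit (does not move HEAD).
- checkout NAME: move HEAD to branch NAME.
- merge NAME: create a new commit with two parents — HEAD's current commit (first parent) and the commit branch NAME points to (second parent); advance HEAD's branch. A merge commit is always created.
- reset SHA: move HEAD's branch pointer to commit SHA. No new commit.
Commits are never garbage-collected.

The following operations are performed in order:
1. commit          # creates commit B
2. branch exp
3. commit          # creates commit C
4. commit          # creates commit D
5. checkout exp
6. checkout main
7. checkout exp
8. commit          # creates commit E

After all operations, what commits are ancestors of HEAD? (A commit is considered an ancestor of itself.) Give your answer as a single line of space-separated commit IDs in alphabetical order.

Answer: A B E

Derivation:
After op 1 (commit): HEAD=main@B [main=B]
After op 2 (branch): HEAD=main@B [exp=B main=B]
After op 3 (commit): HEAD=main@C [exp=B main=C]
After op 4 (commit): HEAD=main@D [exp=B main=D]
After op 5 (checkout): HEAD=exp@B [exp=B main=D]
After op 6 (checkout): HEAD=main@D [exp=B main=D]
After op 7 (checkout): HEAD=exp@B [exp=B main=D]
After op 8 (commit): HEAD=exp@E [exp=E main=D]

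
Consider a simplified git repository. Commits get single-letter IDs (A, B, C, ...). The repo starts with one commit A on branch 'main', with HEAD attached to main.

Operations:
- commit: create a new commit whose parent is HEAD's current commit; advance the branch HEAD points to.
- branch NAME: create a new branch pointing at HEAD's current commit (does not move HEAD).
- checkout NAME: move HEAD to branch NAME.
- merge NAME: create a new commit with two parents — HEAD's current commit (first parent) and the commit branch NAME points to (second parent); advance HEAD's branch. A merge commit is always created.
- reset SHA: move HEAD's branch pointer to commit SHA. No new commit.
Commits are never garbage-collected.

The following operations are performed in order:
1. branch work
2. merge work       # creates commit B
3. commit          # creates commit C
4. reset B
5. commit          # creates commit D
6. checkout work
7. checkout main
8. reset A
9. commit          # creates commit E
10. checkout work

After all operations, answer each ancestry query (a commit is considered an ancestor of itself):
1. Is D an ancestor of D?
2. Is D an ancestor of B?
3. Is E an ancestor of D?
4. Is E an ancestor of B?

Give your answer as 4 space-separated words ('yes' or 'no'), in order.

After op 1 (branch): HEAD=main@A [main=A work=A]
After op 2 (merge): HEAD=main@B [main=B work=A]
After op 3 (commit): HEAD=main@C [main=C work=A]
After op 4 (reset): HEAD=main@B [main=B work=A]
After op 5 (commit): HEAD=main@D [main=D work=A]
After op 6 (checkout): HEAD=work@A [main=D work=A]
After op 7 (checkout): HEAD=main@D [main=D work=A]
After op 8 (reset): HEAD=main@A [main=A work=A]
After op 9 (commit): HEAD=main@E [main=E work=A]
After op 10 (checkout): HEAD=work@A [main=E work=A]
ancestors(D) = {A,B,D}; D in? yes
ancestors(B) = {A,B}; D in? no
ancestors(D) = {A,B,D}; E in? no
ancestors(B) = {A,B}; E in? no

Answer: yes no no no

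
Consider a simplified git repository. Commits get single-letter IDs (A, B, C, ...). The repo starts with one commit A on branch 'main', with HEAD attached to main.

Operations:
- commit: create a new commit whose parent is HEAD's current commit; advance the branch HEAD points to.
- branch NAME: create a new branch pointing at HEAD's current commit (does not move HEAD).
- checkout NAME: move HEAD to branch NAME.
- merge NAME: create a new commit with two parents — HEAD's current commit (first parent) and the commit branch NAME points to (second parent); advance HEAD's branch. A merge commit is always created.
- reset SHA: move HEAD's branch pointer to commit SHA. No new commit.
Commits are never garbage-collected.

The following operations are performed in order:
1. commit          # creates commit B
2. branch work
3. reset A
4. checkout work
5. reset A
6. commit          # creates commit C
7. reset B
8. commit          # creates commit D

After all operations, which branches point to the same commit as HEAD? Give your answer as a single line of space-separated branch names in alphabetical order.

Answer: work

Derivation:
After op 1 (commit): HEAD=main@B [main=B]
After op 2 (branch): HEAD=main@B [main=B work=B]
After op 3 (reset): HEAD=main@A [main=A work=B]
After op 4 (checkout): HEAD=work@B [main=A work=B]
After op 5 (reset): HEAD=work@A [main=A work=A]
After op 6 (commit): HEAD=work@C [main=A work=C]
After op 7 (reset): HEAD=work@B [main=A work=B]
After op 8 (commit): HEAD=work@D [main=A work=D]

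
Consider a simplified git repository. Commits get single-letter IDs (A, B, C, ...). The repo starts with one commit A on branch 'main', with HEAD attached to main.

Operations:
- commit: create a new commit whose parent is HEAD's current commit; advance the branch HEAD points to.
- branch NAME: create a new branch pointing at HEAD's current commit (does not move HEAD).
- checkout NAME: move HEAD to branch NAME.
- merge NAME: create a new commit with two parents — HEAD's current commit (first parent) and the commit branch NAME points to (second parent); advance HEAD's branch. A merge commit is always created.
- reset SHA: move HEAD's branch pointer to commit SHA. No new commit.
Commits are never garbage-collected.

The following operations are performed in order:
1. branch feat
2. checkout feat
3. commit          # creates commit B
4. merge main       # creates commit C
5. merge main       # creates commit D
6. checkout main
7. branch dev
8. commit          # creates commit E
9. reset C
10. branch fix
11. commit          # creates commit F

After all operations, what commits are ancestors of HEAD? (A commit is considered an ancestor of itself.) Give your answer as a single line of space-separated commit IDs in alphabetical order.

Answer: A B C F

Derivation:
After op 1 (branch): HEAD=main@A [feat=A main=A]
After op 2 (checkout): HEAD=feat@A [feat=A main=A]
After op 3 (commit): HEAD=feat@B [feat=B main=A]
After op 4 (merge): HEAD=feat@C [feat=C main=A]
After op 5 (merge): HEAD=feat@D [feat=D main=A]
After op 6 (checkout): HEAD=main@A [feat=D main=A]
After op 7 (branch): HEAD=main@A [dev=A feat=D main=A]
After op 8 (commit): HEAD=main@E [dev=A feat=D main=E]
After op 9 (reset): HEAD=main@C [dev=A feat=D main=C]
After op 10 (branch): HEAD=main@C [dev=A feat=D fix=C main=C]
After op 11 (commit): HEAD=main@F [dev=A feat=D fix=C main=F]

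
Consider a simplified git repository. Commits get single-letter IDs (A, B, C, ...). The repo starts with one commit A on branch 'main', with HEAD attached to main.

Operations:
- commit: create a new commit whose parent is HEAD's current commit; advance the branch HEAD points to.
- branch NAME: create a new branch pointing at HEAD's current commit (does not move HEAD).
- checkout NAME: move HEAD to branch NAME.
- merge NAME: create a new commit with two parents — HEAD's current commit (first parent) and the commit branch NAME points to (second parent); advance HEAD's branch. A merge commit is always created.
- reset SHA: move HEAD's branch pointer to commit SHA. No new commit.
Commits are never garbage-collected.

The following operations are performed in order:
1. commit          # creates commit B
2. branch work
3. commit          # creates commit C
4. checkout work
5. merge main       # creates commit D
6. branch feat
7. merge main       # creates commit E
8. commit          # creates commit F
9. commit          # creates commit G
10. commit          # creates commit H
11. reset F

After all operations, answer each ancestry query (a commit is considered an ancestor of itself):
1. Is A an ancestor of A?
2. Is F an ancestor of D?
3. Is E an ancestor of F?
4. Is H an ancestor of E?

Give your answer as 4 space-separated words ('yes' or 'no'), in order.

Answer: yes no yes no

Derivation:
After op 1 (commit): HEAD=main@B [main=B]
After op 2 (branch): HEAD=main@B [main=B work=B]
After op 3 (commit): HEAD=main@C [main=C work=B]
After op 4 (checkout): HEAD=work@B [main=C work=B]
After op 5 (merge): HEAD=work@D [main=C work=D]
After op 6 (branch): HEAD=work@D [feat=D main=C work=D]
After op 7 (merge): HEAD=work@E [feat=D main=C work=E]
After op 8 (commit): HEAD=work@F [feat=D main=C work=F]
After op 9 (commit): HEAD=work@G [feat=D main=C work=G]
After op 10 (commit): HEAD=work@H [feat=D main=C work=H]
After op 11 (reset): HEAD=work@F [feat=D main=C work=F]
ancestors(A) = {A}; A in? yes
ancestors(D) = {A,B,C,D}; F in? no
ancestors(F) = {A,B,C,D,E,F}; E in? yes
ancestors(E) = {A,B,C,D,E}; H in? no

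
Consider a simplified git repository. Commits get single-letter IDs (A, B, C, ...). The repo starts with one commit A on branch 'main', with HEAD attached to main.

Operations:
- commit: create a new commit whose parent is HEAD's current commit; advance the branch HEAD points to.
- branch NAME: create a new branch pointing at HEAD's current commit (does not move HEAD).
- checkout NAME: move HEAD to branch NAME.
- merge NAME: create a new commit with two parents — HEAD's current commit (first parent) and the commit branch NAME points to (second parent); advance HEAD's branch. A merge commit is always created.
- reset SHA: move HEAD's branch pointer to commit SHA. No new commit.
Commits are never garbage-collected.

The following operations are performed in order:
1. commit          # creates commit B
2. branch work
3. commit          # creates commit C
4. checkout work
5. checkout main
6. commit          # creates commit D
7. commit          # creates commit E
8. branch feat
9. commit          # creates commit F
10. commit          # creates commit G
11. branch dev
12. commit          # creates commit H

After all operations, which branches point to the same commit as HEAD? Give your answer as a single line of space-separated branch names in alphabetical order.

Answer: main

Derivation:
After op 1 (commit): HEAD=main@B [main=B]
After op 2 (branch): HEAD=main@B [main=B work=B]
After op 3 (commit): HEAD=main@C [main=C work=B]
After op 4 (checkout): HEAD=work@B [main=C work=B]
After op 5 (checkout): HEAD=main@C [main=C work=B]
After op 6 (commit): HEAD=main@D [main=D work=B]
After op 7 (commit): HEAD=main@E [main=E work=B]
After op 8 (branch): HEAD=main@E [feat=E main=E work=B]
After op 9 (commit): HEAD=main@F [feat=E main=F work=B]
After op 10 (commit): HEAD=main@G [feat=E main=G work=B]
After op 11 (branch): HEAD=main@G [dev=G feat=E main=G work=B]
After op 12 (commit): HEAD=main@H [dev=G feat=E main=H work=B]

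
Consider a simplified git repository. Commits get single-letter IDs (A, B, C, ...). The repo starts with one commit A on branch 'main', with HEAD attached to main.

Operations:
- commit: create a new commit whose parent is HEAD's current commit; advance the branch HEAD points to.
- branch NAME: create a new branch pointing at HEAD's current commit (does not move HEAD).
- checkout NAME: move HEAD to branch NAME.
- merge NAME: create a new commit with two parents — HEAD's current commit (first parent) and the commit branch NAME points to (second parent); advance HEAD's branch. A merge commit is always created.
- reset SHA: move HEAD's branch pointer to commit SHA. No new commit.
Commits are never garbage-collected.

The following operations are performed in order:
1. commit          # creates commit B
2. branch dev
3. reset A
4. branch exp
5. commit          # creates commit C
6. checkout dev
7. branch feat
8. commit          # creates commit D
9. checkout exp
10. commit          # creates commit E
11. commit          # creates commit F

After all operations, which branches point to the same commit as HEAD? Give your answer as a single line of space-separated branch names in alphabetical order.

After op 1 (commit): HEAD=main@B [main=B]
After op 2 (branch): HEAD=main@B [dev=B main=B]
After op 3 (reset): HEAD=main@A [dev=B main=A]
After op 4 (branch): HEAD=main@A [dev=B exp=A main=A]
After op 5 (commit): HEAD=main@C [dev=B exp=A main=C]
After op 6 (checkout): HEAD=dev@B [dev=B exp=A main=C]
After op 7 (branch): HEAD=dev@B [dev=B exp=A feat=B main=C]
After op 8 (commit): HEAD=dev@D [dev=D exp=A feat=B main=C]
After op 9 (checkout): HEAD=exp@A [dev=D exp=A feat=B main=C]
After op 10 (commit): HEAD=exp@E [dev=D exp=E feat=B main=C]
After op 11 (commit): HEAD=exp@F [dev=D exp=F feat=B main=C]

Answer: exp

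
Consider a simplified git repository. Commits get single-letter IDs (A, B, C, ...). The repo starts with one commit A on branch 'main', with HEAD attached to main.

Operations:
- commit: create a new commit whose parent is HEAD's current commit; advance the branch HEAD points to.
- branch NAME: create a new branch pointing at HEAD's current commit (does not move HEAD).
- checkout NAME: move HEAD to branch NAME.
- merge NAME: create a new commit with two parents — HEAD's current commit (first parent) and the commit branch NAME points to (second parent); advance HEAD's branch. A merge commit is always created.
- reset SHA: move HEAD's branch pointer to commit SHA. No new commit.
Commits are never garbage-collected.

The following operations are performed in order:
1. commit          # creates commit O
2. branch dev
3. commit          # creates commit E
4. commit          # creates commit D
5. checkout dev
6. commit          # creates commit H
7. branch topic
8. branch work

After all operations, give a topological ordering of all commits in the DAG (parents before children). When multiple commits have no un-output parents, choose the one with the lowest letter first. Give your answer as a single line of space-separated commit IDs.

After op 1 (commit): HEAD=main@O [main=O]
After op 2 (branch): HEAD=main@O [dev=O main=O]
After op 3 (commit): HEAD=main@E [dev=O main=E]
After op 4 (commit): HEAD=main@D [dev=O main=D]
After op 5 (checkout): HEAD=dev@O [dev=O main=D]
After op 6 (commit): HEAD=dev@H [dev=H main=D]
After op 7 (branch): HEAD=dev@H [dev=H main=D topic=H]
After op 8 (branch): HEAD=dev@H [dev=H main=D topic=H work=H]
commit A: parents=[]
commit D: parents=['E']
commit E: parents=['O']
commit H: parents=['O']
commit O: parents=['A']

Answer: A O E D H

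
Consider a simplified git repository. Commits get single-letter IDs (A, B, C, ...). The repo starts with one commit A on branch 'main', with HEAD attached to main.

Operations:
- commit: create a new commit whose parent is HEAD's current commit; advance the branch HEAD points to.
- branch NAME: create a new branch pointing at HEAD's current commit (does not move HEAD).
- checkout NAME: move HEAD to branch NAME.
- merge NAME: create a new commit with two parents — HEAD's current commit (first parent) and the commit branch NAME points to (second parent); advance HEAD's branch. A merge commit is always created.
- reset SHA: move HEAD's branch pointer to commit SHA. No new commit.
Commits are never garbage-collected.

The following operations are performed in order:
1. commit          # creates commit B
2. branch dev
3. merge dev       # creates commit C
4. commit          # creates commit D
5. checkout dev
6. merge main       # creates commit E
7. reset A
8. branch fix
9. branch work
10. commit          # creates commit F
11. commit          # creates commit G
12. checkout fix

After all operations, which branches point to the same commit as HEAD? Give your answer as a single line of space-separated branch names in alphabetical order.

After op 1 (commit): HEAD=main@B [main=B]
After op 2 (branch): HEAD=main@B [dev=B main=B]
After op 3 (merge): HEAD=main@C [dev=B main=C]
After op 4 (commit): HEAD=main@D [dev=B main=D]
After op 5 (checkout): HEAD=dev@B [dev=B main=D]
After op 6 (merge): HEAD=dev@E [dev=E main=D]
After op 7 (reset): HEAD=dev@A [dev=A main=D]
After op 8 (branch): HEAD=dev@A [dev=A fix=A main=D]
After op 9 (branch): HEAD=dev@A [dev=A fix=A main=D work=A]
After op 10 (commit): HEAD=dev@F [dev=F fix=A main=D work=A]
After op 11 (commit): HEAD=dev@G [dev=G fix=A main=D work=A]
After op 12 (checkout): HEAD=fix@A [dev=G fix=A main=D work=A]

Answer: fix work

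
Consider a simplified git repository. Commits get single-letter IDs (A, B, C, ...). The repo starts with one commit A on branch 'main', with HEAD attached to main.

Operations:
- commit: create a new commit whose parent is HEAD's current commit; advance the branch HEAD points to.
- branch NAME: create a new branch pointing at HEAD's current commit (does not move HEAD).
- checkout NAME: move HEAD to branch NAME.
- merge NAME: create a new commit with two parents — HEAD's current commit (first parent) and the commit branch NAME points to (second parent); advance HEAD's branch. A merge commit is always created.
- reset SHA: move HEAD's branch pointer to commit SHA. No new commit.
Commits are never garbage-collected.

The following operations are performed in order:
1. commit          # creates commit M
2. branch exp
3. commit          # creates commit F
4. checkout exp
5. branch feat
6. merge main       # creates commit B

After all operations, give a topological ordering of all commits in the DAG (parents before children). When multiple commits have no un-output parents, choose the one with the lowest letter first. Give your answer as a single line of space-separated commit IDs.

Answer: A M F B

Derivation:
After op 1 (commit): HEAD=main@M [main=M]
After op 2 (branch): HEAD=main@M [exp=M main=M]
After op 3 (commit): HEAD=main@F [exp=M main=F]
After op 4 (checkout): HEAD=exp@M [exp=M main=F]
After op 5 (branch): HEAD=exp@M [exp=M feat=M main=F]
After op 6 (merge): HEAD=exp@B [exp=B feat=M main=F]
commit A: parents=[]
commit B: parents=['M', 'F']
commit F: parents=['M']
commit M: parents=['A']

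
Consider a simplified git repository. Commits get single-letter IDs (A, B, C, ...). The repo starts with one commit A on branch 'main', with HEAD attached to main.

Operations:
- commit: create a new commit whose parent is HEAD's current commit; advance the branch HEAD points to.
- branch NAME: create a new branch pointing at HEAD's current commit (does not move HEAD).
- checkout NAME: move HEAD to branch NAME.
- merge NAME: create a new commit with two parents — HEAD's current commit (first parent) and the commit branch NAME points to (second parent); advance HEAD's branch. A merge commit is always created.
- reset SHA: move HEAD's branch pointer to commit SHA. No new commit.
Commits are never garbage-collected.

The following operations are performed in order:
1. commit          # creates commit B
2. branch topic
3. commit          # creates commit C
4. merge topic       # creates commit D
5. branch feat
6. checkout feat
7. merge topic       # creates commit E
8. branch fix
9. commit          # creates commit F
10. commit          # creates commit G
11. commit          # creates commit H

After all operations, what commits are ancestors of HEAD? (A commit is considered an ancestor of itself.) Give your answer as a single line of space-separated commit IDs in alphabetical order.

Answer: A B C D E F G H

Derivation:
After op 1 (commit): HEAD=main@B [main=B]
After op 2 (branch): HEAD=main@B [main=B topic=B]
After op 3 (commit): HEAD=main@C [main=C topic=B]
After op 4 (merge): HEAD=main@D [main=D topic=B]
After op 5 (branch): HEAD=main@D [feat=D main=D topic=B]
After op 6 (checkout): HEAD=feat@D [feat=D main=D topic=B]
After op 7 (merge): HEAD=feat@E [feat=E main=D topic=B]
After op 8 (branch): HEAD=feat@E [feat=E fix=E main=D topic=B]
After op 9 (commit): HEAD=feat@F [feat=F fix=E main=D topic=B]
After op 10 (commit): HEAD=feat@G [feat=G fix=E main=D topic=B]
After op 11 (commit): HEAD=feat@H [feat=H fix=E main=D topic=B]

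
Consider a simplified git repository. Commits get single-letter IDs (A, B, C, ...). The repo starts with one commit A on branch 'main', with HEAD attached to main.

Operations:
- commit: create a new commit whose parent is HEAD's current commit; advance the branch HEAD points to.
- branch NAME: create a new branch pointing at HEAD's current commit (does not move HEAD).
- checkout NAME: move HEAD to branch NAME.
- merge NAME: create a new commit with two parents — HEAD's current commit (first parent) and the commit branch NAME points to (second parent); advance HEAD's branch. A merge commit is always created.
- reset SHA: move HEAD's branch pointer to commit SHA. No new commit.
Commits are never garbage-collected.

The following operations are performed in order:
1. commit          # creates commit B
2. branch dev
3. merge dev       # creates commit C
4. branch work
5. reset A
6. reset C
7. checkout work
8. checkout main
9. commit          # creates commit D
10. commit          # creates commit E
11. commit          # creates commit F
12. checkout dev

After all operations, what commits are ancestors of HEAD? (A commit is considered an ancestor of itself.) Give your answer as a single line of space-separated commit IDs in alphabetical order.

After op 1 (commit): HEAD=main@B [main=B]
After op 2 (branch): HEAD=main@B [dev=B main=B]
After op 3 (merge): HEAD=main@C [dev=B main=C]
After op 4 (branch): HEAD=main@C [dev=B main=C work=C]
After op 5 (reset): HEAD=main@A [dev=B main=A work=C]
After op 6 (reset): HEAD=main@C [dev=B main=C work=C]
After op 7 (checkout): HEAD=work@C [dev=B main=C work=C]
After op 8 (checkout): HEAD=main@C [dev=B main=C work=C]
After op 9 (commit): HEAD=main@D [dev=B main=D work=C]
After op 10 (commit): HEAD=main@E [dev=B main=E work=C]
After op 11 (commit): HEAD=main@F [dev=B main=F work=C]
After op 12 (checkout): HEAD=dev@B [dev=B main=F work=C]

Answer: A B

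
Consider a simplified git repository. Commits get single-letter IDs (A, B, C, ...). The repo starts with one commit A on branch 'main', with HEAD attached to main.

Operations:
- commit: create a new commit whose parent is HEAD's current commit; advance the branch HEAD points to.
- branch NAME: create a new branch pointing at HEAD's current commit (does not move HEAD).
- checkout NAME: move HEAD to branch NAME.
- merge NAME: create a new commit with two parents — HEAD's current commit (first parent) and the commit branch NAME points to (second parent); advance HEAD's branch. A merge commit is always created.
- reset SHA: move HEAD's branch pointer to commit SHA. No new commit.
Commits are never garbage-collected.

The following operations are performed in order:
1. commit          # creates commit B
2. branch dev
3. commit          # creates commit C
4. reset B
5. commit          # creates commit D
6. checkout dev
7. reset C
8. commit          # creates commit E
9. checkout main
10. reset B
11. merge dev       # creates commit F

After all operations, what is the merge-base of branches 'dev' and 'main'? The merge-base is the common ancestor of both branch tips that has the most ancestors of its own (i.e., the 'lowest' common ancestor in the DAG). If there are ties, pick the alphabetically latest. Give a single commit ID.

Answer: E

Derivation:
After op 1 (commit): HEAD=main@B [main=B]
After op 2 (branch): HEAD=main@B [dev=B main=B]
After op 3 (commit): HEAD=main@C [dev=B main=C]
After op 4 (reset): HEAD=main@B [dev=B main=B]
After op 5 (commit): HEAD=main@D [dev=B main=D]
After op 6 (checkout): HEAD=dev@B [dev=B main=D]
After op 7 (reset): HEAD=dev@C [dev=C main=D]
After op 8 (commit): HEAD=dev@E [dev=E main=D]
After op 9 (checkout): HEAD=main@D [dev=E main=D]
After op 10 (reset): HEAD=main@B [dev=E main=B]
After op 11 (merge): HEAD=main@F [dev=E main=F]
ancestors(dev=E): ['A', 'B', 'C', 'E']
ancestors(main=F): ['A', 'B', 'C', 'E', 'F']
common: ['A', 'B', 'C', 'E']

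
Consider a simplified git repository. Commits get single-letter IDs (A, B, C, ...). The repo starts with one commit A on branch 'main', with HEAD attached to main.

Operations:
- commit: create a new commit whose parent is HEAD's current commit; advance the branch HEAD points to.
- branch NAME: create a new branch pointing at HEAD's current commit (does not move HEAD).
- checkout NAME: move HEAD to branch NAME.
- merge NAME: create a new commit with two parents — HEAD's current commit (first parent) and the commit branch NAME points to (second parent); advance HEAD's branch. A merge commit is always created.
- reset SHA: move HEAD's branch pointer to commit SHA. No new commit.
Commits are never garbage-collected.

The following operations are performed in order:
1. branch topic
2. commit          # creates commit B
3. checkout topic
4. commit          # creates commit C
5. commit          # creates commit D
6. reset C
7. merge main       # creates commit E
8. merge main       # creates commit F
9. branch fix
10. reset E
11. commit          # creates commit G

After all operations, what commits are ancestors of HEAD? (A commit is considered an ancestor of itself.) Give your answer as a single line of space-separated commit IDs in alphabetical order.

Answer: A B C E G

Derivation:
After op 1 (branch): HEAD=main@A [main=A topic=A]
After op 2 (commit): HEAD=main@B [main=B topic=A]
After op 3 (checkout): HEAD=topic@A [main=B topic=A]
After op 4 (commit): HEAD=topic@C [main=B topic=C]
After op 5 (commit): HEAD=topic@D [main=B topic=D]
After op 6 (reset): HEAD=topic@C [main=B topic=C]
After op 7 (merge): HEAD=topic@E [main=B topic=E]
After op 8 (merge): HEAD=topic@F [main=B topic=F]
After op 9 (branch): HEAD=topic@F [fix=F main=B topic=F]
After op 10 (reset): HEAD=topic@E [fix=F main=B topic=E]
After op 11 (commit): HEAD=topic@G [fix=F main=B topic=G]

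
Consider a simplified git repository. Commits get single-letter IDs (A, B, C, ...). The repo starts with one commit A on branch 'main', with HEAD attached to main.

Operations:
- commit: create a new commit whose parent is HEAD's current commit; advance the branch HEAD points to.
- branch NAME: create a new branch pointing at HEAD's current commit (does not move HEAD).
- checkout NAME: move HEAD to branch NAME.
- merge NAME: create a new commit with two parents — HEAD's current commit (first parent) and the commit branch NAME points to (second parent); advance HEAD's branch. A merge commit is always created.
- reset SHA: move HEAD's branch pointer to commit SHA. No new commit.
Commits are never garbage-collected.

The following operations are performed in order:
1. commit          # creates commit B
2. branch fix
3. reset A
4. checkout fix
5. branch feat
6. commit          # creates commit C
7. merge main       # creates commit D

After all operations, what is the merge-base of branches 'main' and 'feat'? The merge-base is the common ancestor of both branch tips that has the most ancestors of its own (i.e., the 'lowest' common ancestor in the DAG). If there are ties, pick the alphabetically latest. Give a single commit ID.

Answer: A

Derivation:
After op 1 (commit): HEAD=main@B [main=B]
After op 2 (branch): HEAD=main@B [fix=B main=B]
After op 3 (reset): HEAD=main@A [fix=B main=A]
After op 4 (checkout): HEAD=fix@B [fix=B main=A]
After op 5 (branch): HEAD=fix@B [feat=B fix=B main=A]
After op 6 (commit): HEAD=fix@C [feat=B fix=C main=A]
After op 7 (merge): HEAD=fix@D [feat=B fix=D main=A]
ancestors(main=A): ['A']
ancestors(feat=B): ['A', 'B']
common: ['A']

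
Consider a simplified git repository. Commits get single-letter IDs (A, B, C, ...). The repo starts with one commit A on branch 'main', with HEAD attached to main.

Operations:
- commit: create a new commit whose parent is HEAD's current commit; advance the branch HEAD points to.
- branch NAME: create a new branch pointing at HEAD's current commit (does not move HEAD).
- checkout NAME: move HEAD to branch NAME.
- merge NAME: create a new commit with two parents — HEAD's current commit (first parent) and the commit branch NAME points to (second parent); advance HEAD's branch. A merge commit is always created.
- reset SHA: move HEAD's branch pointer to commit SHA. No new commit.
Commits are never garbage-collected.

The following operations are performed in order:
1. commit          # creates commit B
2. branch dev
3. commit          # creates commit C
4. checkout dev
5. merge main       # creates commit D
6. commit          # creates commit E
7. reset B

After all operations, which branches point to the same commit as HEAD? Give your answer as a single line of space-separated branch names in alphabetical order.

Answer: dev

Derivation:
After op 1 (commit): HEAD=main@B [main=B]
After op 2 (branch): HEAD=main@B [dev=B main=B]
After op 3 (commit): HEAD=main@C [dev=B main=C]
After op 4 (checkout): HEAD=dev@B [dev=B main=C]
After op 5 (merge): HEAD=dev@D [dev=D main=C]
After op 6 (commit): HEAD=dev@E [dev=E main=C]
After op 7 (reset): HEAD=dev@B [dev=B main=C]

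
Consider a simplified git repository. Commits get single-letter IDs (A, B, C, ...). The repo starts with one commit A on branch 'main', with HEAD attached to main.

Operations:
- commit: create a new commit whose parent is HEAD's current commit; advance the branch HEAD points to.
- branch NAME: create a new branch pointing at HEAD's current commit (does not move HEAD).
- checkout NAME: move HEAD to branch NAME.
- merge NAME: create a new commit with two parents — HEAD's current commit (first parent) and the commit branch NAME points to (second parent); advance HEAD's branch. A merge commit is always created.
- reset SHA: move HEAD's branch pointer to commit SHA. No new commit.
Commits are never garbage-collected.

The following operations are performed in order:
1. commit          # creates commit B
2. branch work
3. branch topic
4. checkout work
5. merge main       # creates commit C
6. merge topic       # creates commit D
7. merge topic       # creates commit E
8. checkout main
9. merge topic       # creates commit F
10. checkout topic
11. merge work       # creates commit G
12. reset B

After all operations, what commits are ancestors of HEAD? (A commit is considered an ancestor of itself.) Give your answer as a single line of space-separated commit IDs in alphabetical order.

Answer: A B

Derivation:
After op 1 (commit): HEAD=main@B [main=B]
After op 2 (branch): HEAD=main@B [main=B work=B]
After op 3 (branch): HEAD=main@B [main=B topic=B work=B]
After op 4 (checkout): HEAD=work@B [main=B topic=B work=B]
After op 5 (merge): HEAD=work@C [main=B topic=B work=C]
After op 6 (merge): HEAD=work@D [main=B topic=B work=D]
After op 7 (merge): HEAD=work@E [main=B topic=B work=E]
After op 8 (checkout): HEAD=main@B [main=B topic=B work=E]
After op 9 (merge): HEAD=main@F [main=F topic=B work=E]
After op 10 (checkout): HEAD=topic@B [main=F topic=B work=E]
After op 11 (merge): HEAD=topic@G [main=F topic=G work=E]
After op 12 (reset): HEAD=topic@B [main=F topic=B work=E]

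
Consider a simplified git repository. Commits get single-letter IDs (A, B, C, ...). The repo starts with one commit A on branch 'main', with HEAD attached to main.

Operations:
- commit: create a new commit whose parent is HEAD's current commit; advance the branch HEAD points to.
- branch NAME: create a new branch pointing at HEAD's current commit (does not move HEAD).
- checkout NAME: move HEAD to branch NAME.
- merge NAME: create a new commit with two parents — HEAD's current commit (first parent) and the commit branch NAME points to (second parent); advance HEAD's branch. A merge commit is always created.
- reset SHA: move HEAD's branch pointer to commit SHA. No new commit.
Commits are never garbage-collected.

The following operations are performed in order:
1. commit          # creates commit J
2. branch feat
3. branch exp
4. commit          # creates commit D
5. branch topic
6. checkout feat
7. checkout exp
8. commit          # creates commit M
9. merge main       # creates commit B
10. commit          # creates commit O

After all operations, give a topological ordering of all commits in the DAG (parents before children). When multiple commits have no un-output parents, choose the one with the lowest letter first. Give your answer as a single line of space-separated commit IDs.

Answer: A J D M B O

Derivation:
After op 1 (commit): HEAD=main@J [main=J]
After op 2 (branch): HEAD=main@J [feat=J main=J]
After op 3 (branch): HEAD=main@J [exp=J feat=J main=J]
After op 4 (commit): HEAD=main@D [exp=J feat=J main=D]
After op 5 (branch): HEAD=main@D [exp=J feat=J main=D topic=D]
After op 6 (checkout): HEAD=feat@J [exp=J feat=J main=D topic=D]
After op 7 (checkout): HEAD=exp@J [exp=J feat=J main=D topic=D]
After op 8 (commit): HEAD=exp@M [exp=M feat=J main=D topic=D]
After op 9 (merge): HEAD=exp@B [exp=B feat=J main=D topic=D]
After op 10 (commit): HEAD=exp@O [exp=O feat=J main=D topic=D]
commit A: parents=[]
commit B: parents=['M', 'D']
commit D: parents=['J']
commit J: parents=['A']
commit M: parents=['J']
commit O: parents=['B']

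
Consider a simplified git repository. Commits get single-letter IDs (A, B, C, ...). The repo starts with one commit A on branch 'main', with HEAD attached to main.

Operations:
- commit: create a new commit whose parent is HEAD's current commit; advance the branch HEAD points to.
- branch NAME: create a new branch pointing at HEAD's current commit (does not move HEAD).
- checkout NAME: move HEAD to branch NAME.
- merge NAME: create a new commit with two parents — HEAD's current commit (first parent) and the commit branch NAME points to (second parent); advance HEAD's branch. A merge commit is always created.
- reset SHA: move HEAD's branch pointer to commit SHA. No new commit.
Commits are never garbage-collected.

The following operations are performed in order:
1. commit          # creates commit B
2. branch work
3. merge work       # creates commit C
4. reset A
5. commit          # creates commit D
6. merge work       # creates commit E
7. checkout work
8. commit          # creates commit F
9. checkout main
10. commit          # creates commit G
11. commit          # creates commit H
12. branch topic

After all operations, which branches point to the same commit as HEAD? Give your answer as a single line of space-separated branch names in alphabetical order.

Answer: main topic

Derivation:
After op 1 (commit): HEAD=main@B [main=B]
After op 2 (branch): HEAD=main@B [main=B work=B]
After op 3 (merge): HEAD=main@C [main=C work=B]
After op 4 (reset): HEAD=main@A [main=A work=B]
After op 5 (commit): HEAD=main@D [main=D work=B]
After op 6 (merge): HEAD=main@E [main=E work=B]
After op 7 (checkout): HEAD=work@B [main=E work=B]
After op 8 (commit): HEAD=work@F [main=E work=F]
After op 9 (checkout): HEAD=main@E [main=E work=F]
After op 10 (commit): HEAD=main@G [main=G work=F]
After op 11 (commit): HEAD=main@H [main=H work=F]
After op 12 (branch): HEAD=main@H [main=H topic=H work=F]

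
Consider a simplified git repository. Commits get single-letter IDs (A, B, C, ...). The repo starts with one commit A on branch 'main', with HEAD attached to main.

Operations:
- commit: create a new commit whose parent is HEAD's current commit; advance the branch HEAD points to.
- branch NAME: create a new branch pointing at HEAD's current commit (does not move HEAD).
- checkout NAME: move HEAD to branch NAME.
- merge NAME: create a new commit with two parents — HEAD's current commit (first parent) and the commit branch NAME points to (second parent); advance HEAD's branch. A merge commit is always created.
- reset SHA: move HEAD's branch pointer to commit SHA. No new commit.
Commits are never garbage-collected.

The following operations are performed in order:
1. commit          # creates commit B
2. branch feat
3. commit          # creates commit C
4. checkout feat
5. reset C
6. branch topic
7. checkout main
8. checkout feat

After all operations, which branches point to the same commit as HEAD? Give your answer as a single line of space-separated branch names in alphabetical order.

Answer: feat main topic

Derivation:
After op 1 (commit): HEAD=main@B [main=B]
After op 2 (branch): HEAD=main@B [feat=B main=B]
After op 3 (commit): HEAD=main@C [feat=B main=C]
After op 4 (checkout): HEAD=feat@B [feat=B main=C]
After op 5 (reset): HEAD=feat@C [feat=C main=C]
After op 6 (branch): HEAD=feat@C [feat=C main=C topic=C]
After op 7 (checkout): HEAD=main@C [feat=C main=C topic=C]
After op 8 (checkout): HEAD=feat@C [feat=C main=C topic=C]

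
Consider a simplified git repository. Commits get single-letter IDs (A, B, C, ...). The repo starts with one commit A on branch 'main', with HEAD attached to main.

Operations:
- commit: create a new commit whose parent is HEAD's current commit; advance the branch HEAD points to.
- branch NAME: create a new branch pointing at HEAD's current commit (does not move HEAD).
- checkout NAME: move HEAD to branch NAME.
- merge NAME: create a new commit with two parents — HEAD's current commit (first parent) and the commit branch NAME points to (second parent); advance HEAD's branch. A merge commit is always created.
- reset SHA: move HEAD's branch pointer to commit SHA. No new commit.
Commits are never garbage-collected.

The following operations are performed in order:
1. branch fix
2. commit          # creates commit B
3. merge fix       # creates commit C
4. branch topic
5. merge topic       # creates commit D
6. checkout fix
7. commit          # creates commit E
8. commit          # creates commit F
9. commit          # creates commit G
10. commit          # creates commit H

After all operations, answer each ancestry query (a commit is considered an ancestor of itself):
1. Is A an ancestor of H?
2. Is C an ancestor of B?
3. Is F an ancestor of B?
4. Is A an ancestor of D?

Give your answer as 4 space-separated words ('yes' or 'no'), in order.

Answer: yes no no yes

Derivation:
After op 1 (branch): HEAD=main@A [fix=A main=A]
After op 2 (commit): HEAD=main@B [fix=A main=B]
After op 3 (merge): HEAD=main@C [fix=A main=C]
After op 4 (branch): HEAD=main@C [fix=A main=C topic=C]
After op 5 (merge): HEAD=main@D [fix=A main=D topic=C]
After op 6 (checkout): HEAD=fix@A [fix=A main=D topic=C]
After op 7 (commit): HEAD=fix@E [fix=E main=D topic=C]
After op 8 (commit): HEAD=fix@F [fix=F main=D topic=C]
After op 9 (commit): HEAD=fix@G [fix=G main=D topic=C]
After op 10 (commit): HEAD=fix@H [fix=H main=D topic=C]
ancestors(H) = {A,E,F,G,H}; A in? yes
ancestors(B) = {A,B}; C in? no
ancestors(B) = {A,B}; F in? no
ancestors(D) = {A,B,C,D}; A in? yes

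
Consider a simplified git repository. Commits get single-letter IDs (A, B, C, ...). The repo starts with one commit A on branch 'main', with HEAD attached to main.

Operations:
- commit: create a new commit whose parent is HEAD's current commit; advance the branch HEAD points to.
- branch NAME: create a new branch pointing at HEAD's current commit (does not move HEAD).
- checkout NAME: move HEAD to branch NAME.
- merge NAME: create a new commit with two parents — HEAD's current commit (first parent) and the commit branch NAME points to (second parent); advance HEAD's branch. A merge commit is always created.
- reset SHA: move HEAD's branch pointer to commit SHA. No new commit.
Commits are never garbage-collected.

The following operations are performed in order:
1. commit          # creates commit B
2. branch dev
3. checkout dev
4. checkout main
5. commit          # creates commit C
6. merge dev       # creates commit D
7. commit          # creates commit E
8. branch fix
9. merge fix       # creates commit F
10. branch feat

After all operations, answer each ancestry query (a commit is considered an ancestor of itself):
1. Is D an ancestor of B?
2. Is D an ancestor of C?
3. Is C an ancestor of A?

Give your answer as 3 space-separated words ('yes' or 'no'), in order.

After op 1 (commit): HEAD=main@B [main=B]
After op 2 (branch): HEAD=main@B [dev=B main=B]
After op 3 (checkout): HEAD=dev@B [dev=B main=B]
After op 4 (checkout): HEAD=main@B [dev=B main=B]
After op 5 (commit): HEAD=main@C [dev=B main=C]
After op 6 (merge): HEAD=main@D [dev=B main=D]
After op 7 (commit): HEAD=main@E [dev=B main=E]
After op 8 (branch): HEAD=main@E [dev=B fix=E main=E]
After op 9 (merge): HEAD=main@F [dev=B fix=E main=F]
After op 10 (branch): HEAD=main@F [dev=B feat=F fix=E main=F]
ancestors(B) = {A,B}; D in? no
ancestors(C) = {A,B,C}; D in? no
ancestors(A) = {A}; C in? no

Answer: no no no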